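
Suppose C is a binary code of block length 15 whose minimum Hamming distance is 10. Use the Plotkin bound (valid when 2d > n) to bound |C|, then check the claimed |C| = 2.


Plotkin bound M ≤ 4; given |C| = 2 ≤ bound (satisfied).

Check applicability: 2d = 20, n = 15.
2d − n = 5 > 0, so Plotkin applies.
Compute d/(2d−n) = 10/5 ≈ 2.0000.
⌊d/(2d−n)⌋ = 2.
Plotkin bound: M ≤ 2·2 = 4.
Given |C| = 2, check: satisfied.
This |C| is below the Plotkin bound.


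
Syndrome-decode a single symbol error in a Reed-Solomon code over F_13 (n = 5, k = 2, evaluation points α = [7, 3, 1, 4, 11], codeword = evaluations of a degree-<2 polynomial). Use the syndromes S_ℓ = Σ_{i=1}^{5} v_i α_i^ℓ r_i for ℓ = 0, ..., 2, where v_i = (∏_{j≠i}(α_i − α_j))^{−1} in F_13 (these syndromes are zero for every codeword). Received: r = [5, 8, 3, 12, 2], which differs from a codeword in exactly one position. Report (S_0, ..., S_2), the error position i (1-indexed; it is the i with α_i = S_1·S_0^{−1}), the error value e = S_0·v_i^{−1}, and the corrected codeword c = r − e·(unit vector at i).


S = (9, 10, 1), error at position 4, error magnitude e = 8, c = [5, 8, 3, 4, 2].

Step 1: column multipliers v_i = (∏_{j≠i}(α_i − α_j))^{−1} mod 13.
  i = 1 (α = 7): (7−3)(7−1)(7−4)(7−11) = 4·6·3·(−4) = −288 ≡ 11, so v_1 = 11^{−1} = 6 (mod 13).
  i = 2 (α = 3): (3−7)(3−1)(3−4)(3−11) = (−4)·2·(−1)·(−8) = −64 ≡ 1, so v_2 = 1^{−1} = 1 (mod 13).
  i = 3 (α = 1): (1−7)(1−3)(1−4)(1−11) = (−6)·(−2)·(−3)·(−10) = 360 ≡ 9, so v_3 = 9^{−1} = 3 (mod 13).
  i = 4 (α = 4): (4−7)(4−3)(4−1)(4−11) = (−3)·1·3·(−7) = 63 ≡ 11, so v_4 = 11^{−1} = 6 (mod 13).
  i = 5 (α = 11): (11−7)(11−3)(11−1)(11−4) = 4·8·10·7 = 2240 ≡ 4, so v_5 = 4^{−1} = 10 (mod 13).
  v = [6, 1, 3, 6, 10].
Step 2: syndromes of r = [5, 8, 3, 12, 2] (all sums mod 13).
  S_0 = Σ v_i r_i = 6·5 + 1·8 + 3·3 + 6·12 + 10·2 = 139 ≡ 9.
  S_1 = Σ v_i α_i r_i = 6·7·5 + 1·3·8 + 3·1·3 + 6·4·12 + 10·11·2 = 751 ≡ 10.
  α_i^2 mod 13 = [10, 9, 1, 3, 4].
  S_2 = Σ v_i α_i^2 r_i = 6·10·5 + 1·9·8 + 3·1·3 + 6·3·12 + 10·4·2 = 677 ≡ 1.
  S = (9, 10, 1) ≠ 0, so r is not a codeword (an error is present).
Step 3: locate the error. For a single error e at position i, S_ℓ = v_i·e·α_i^ℓ, so α_err = S_1/S_0.
  S_0^{−1} = 9^{−1} = 3 (mod 13), so α_err = 10·3 = 30 ≡ 4 = α_4. Error position i = 4.
  Consistency check: S_2/S_1 = 1·4 = 4 ≡ 4 = α_err ✓ (single-error assumption holds).
Step 4: error magnitude e = S_0/v_4 = S_0·∏_{j≠4}(α_4 − α_j) = 9·11 = 99 ≡ 8 (mod 13).
Step 5: correct position 4: c_4 = r_4 − e = 12 − 8 ≡ 4 (mod 13). Hence c = [5, 8, 3, 4, 2].
  Check: interpolating c through the α_i gives m(x) = 7 + 9·x (degree < 2) with m(α_i) = c_i for every i, so c is indeed a codeword.


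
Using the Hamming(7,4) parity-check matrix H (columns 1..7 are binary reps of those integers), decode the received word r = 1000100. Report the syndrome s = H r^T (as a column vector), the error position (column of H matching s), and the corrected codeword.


s = (1, 0, 0)^T, error position = 4, corrected codeword c = 1001100

Compute s = H r^T mod 2 one row at a time:
  s_1 = 0 + 1 + 0 + 0 = 1 ≡ 1 (mod 2).
  s_2 = 0 + 0 + 0 + 0 = 0 ≡ 0 (mod 2).
  s_3 = 1 + 0 + 1 + 0 = 2 ≡ 0 (mod 2).
s = (1, 0, 0)^T — this equals column 4 of H (binary 100), so error is at position 4.
Correct: flip bit 4 of r = 1000100 to get c = 1001100.


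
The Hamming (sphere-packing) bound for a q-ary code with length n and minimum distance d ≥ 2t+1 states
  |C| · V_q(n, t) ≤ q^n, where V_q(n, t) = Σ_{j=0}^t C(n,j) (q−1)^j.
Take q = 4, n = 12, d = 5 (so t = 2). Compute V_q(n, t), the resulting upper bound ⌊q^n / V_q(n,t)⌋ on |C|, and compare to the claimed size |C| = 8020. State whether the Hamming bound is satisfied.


V_q(n, t) = 631, q^n = 16777216, Hamming bound = 26588, |C| = 8020 ≤ bound (satisfied).

Step 1: Compute V_q(n, t) = Σ_{j=0}^2 C(n, j) (q−1)^j.
  j = 0: C(12,0)·(3)^0 = 1·1 = 1.
  j = 1: C(12,1)·(3)^1 = 12·3 = 36.
  j = 2: C(12,2)·(3)^2 = 66·9 = 594.
  V_q(n, t) = 1 + 36 + 594 = 631.
Step 2: q^n = 4^12 = 16777216.
Step 3: Hamming bound ⌊q^n / V_q(n,t)⌋ = ⌊16777216/631⌋ = 26588.
Step 4: Compare |C| = 8020 to 26588: satisfied.
The claimed |C| lies below the Hamming bound.


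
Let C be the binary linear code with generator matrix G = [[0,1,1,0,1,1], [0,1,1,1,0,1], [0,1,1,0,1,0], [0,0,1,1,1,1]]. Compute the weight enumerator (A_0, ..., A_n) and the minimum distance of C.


Weight distribution: A_0 = 1, A_1 = 2, A_2 = 4, A_3 = 6, A_4 = 3. Minimum distance d = 1.

Enumerate all 2^4 = 16 messages m ∈ F_2^4.
For each, compute codeword c = mG in F_2^6, then tally its weight.
  m = 0000 → c = 000000, weight = 0.
  m = 1000 → c = 011011, weight = 4.
  m = 0100 → c = 011101, weight = 4.
  m = 1100 → c = 000110, weight = 2.
  m = 0010 → c = 011010, weight = 3.
  m = 1010 → c = 000001, weight = 1.
  m = 0110 → c = 000111, weight = 3.
  m = 1110 → c = 011100, weight = 3.
  m = 0001 → c = 001111, weight = 4.
  m = 1001 → c = 010100, weight = 2.
  m = 0101 → c = 010010, weight = 2.
  m = 1101 → c = 001001, weight = 2.
  m = 0011 → c = 010101, weight = 3.
  m = 1011 → c = 001110, weight = 3.
  m = 0111 → c = 001000, weight = 1.
  m = 1111 → c = 010011, weight = 3.
Tally weights:
  weight 0: 1 codewords.
  weight 1: 2 codewords.
  weight 2: 4 codewords.
  weight 3: 6 codewords.
  weight 4: 3 codewords.
Minimum distance d = smallest w > 0 with A_w > 0 = 1.
Sanity: Σ A_w = 16 = 2^4 = 16 ✓.


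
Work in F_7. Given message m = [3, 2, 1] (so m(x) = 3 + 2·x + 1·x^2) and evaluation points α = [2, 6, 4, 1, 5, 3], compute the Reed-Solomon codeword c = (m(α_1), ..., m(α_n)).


c = [4, 2, 6, 6, 3, 4]

Message polynomial: m(x) = 3 + 2·x + 1·x^2 (mod 7).
For each evaluation point α_i, compute m(α_i) mod 7:
  α_1 = 2: Horner steps 1 → 4 → 4, so m(2) = 4.
  α_2 = 6: Horner steps 1 → 1 → 2, so m(6) = 2.
  α_3 = 4: Horner steps 1 → 6 → 6, so m(4) = 6.
  α_4 = 1: Horner steps 1 → 3 → 6, so m(1) = 6.
  α_5 = 5: Horner steps 1 → 0 → 3, so m(5) = 3.
  α_6 = 3: Horner steps 1 → 5 → 4, so m(3) = 4.
Codeword c = [4, 2, 6, 6, 3, 4] ∈ F_7^6.


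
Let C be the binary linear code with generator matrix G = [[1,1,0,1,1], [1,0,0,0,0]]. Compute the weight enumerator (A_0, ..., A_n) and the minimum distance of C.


Weight distribution: A_0 = 1, A_1 = 1, A_3 = 1, A_4 = 1. Minimum distance d = 1.

Enumerate all 2^2 = 4 messages m ∈ F_2^2.
For each, compute codeword c = mG in F_2^5, then tally its weight.
  m = 00 → c = 00000, weight = 0.
  m = 10 → c = 11011, weight = 4.
  m = 01 → c = 10000, weight = 1.
  m = 11 → c = 01011, weight = 3.
Tally weights:
  weight 0: 1 codewords.
  weight 1: 1 codewords.
  weight 3: 1 codewords.
  weight 4: 1 codewords.
Minimum distance d = smallest w > 0 with A_w > 0 = 1.
Sanity: Σ A_w = 4 = 2^2 = 4 ✓.


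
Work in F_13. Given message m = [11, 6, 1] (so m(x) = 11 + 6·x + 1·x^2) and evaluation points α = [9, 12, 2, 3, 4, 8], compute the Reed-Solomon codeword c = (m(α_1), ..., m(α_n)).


c = [3, 6, 1, 12, 12, 6]

Message polynomial: m(x) = 11 + 6·x + 1·x^2 (mod 13).
For each evaluation point α_i, compute m(α_i) mod 13:
  α_1 = 9: Horner steps 1 → 2 → 3, so m(9) = 3.
  α_2 = 12: Horner steps 1 → 5 → 6, so m(12) = 6.
  α_3 = 2: Horner steps 1 → 8 → 1, so m(2) = 1.
  α_4 = 3: Horner steps 1 → 9 → 12, so m(3) = 12.
  α_5 = 4: Horner steps 1 → 10 → 12, so m(4) = 12.
  α_6 = 8: Horner steps 1 → 1 → 6, so m(8) = 6.
Codeword c = [3, 6, 1, 12, 12, 6] ∈ F_13^6.


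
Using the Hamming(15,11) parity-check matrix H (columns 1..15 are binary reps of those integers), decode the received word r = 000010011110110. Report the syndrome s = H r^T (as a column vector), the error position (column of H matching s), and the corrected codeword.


s = (0, 1, 1, 0)^T, error position = 6, corrected codeword c = 000011011110110

Compute s = H r^T mod 2 one row at a time:
  s_1 = 1 + 1 + 1 + 1 + 0 + 1 + 1 + 0 = 6 ≡ 0 (mod 2).
  s_2 = 0 + 1 + 0 + 0 + 0 + 1 + 1 + 0 = 3 ≡ 1 (mod 2).
  s_3 = 0 + 0 + 0 + 0 + 1 + 1 + 1 + 0 = 3 ≡ 1 (mod 2).
  s_4 = 0 + 0 + 1 + 0 + 1 + 1 + 1 + 0 = 4 ≡ 0 (mod 2).
s = (0, 1, 1, 0)^T — this equals column 6 of H (binary 0110), so error is at position 6.
Correct: flip bit 6 of r = 000010011110110 to get c = 000011011110110.


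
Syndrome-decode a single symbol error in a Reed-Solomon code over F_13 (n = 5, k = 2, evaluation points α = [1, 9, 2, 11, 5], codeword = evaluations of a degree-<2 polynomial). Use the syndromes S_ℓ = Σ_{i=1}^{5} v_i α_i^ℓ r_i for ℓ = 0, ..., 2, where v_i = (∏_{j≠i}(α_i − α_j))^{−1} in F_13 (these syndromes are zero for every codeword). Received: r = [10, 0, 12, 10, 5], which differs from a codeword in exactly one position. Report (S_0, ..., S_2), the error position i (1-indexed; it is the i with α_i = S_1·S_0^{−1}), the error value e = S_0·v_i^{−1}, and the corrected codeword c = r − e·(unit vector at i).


S = (6, 1, 11), error at position 4, error magnitude e = 6, c = [10, 0, 12, 4, 5].

Step 1: column multipliers v_i = (∏_{j≠i}(α_i − α_j))^{−1} mod 13.
  i = 1 (α = 1): (1−9)(1−2)(1−11)(1−5) = (−8)·(−1)·(−10)·(−4) = 320 ≡ 8, so v_1 = 8^{−1} = 5 (mod 13).
  i = 2 (α = 9): (9−1)(9−2)(9−11)(9−5) = 8·7·(−2)·4 = −448 ≡ 7, so v_2 = 7^{−1} = 2 (mod 13).
  i = 3 (α = 2): (2−1)(2−9)(2−11)(2−5) = 1·(−7)·(−9)·(−3) = −189 ≡ 6, so v_3 = 6^{−1} = 11 (mod 13).
  i = 4 (α = 11): (11−1)(11−9)(11−2)(11−5) = 10·2·9·6 = 1080 ≡ 1, so v_4 = 1^{−1} = 1 (mod 13).
  i = 5 (α = 5): (5−1)(5−9)(5−2)(5−11) = 4·(−4)·3·(−6) = 288 ≡ 2, so v_5 = 2^{−1} = 7 (mod 13).
  v = [5, 2, 11, 1, 7].
Step 2: syndromes of r = [10, 0, 12, 10, 5] (all sums mod 13).
  S_0 = Σ v_i r_i = 5·10 + 2·0 + 11·12 + 1·10 + 7·5 = 227 ≡ 6.
  S_1 = Σ v_i α_i r_i = 5·1·10 + 2·9·0 + 11·2·12 + 1·11·10 + 7·5·5 = 599 ≡ 1.
  α_i^2 mod 13 = [1, 3, 4, 4, 12].
  S_2 = Σ v_i α_i^2 r_i = 5·1·10 + 2·3·0 + 11·4·12 + 1·4·10 + 7·12·5 = 1038 ≡ 11.
  S = (6, 1, 11) ≠ 0, so r is not a codeword (an error is present).
Step 3: locate the error. For a single error e at position i, S_ℓ = v_i·e·α_i^ℓ, so α_err = S_1/S_0.
  S_0^{−1} = 6^{−1} = 11 (mod 13), so α_err = 1·11 = 11 ≡ 11 = α_4. Error position i = 4.
  Consistency check: S_2/S_1 = 11·1 = 11 ≡ 11 = α_err ✓ (single-error assumption holds).
Step 4: error magnitude e = S_0/v_4 = S_0·∏_{j≠4}(α_4 − α_j) = 6·1 = 6 ≡ 6 (mod 13).
Step 5: correct position 4: c_4 = r_4 − e = 10 − 6 ≡ 4 (mod 13). Hence c = [10, 0, 12, 4, 5].
  Check: interpolating c through the α_i gives m(x) = 8 + 2·x (degree < 2) with m(α_i) = c_i for every i, so c is indeed a codeword.


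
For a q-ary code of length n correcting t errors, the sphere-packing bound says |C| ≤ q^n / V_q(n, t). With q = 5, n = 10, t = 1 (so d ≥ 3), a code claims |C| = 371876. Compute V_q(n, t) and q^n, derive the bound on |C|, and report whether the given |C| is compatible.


V_q(n, t) = 41, q^n = 9765625, Hamming bound = 238185, |C| = 371876 > bound (violated).

Step 1: Compute V_q(n, t) = Σ_{j=0}^1 C(n, j) (q−1)^j.
  j = 0: C(10,0)·(4)^0 = 1·1 = 1.
  j = 1: C(10,1)·(4)^1 = 10·4 = 40.
  V_q(n, t) = 1 + 40 = 41.
Step 2: q^n = 5^10 = 9765625.
Step 3: Hamming bound ⌊q^n / V_q(n,t)⌋ = ⌊9765625/41⌋ = 238185.
Step 4: Compare |C| = 371876 to 238185: violated.
The claimed |C| lies above the Hamming bound, so no 5-ary code of length 10 with d ≥ 3 can have 371876 codewords.


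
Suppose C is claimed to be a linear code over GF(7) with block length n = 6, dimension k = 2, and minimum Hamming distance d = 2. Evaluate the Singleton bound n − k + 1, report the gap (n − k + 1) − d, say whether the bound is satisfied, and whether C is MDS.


Singleton RHS = n − k + 1 = 5, slack = 3, bound satisfied, not MDS.

Singleton bound: d ≤ n − k + 1.
Here n = 6, k = 2, so n − k + 1 = 5.
Given d = 2, check d ≤ 5: YES.
Slack = (n − k + 1) − d = 3.
The code is NOT MDS (slack = 3 > 0).
Description: the claimed parameters are [6, 2, 2]_7; such a code would be non-MDS.


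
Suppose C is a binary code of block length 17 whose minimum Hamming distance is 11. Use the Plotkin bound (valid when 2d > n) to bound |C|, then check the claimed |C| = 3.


Plotkin bound M ≤ 4; given |C| = 3 ≤ bound (satisfied).

Check applicability: 2d = 22, n = 17.
2d − n = 5 > 0, so Plotkin applies.
Compute d/(2d−n) = 11/5 ≈ 2.2000.
⌊d/(2d−n)⌋ = 2.
Plotkin bound: M ≤ 2·2 = 4.
Given |C| = 3, check: satisfied.
This |C| is below the Plotkin bound.


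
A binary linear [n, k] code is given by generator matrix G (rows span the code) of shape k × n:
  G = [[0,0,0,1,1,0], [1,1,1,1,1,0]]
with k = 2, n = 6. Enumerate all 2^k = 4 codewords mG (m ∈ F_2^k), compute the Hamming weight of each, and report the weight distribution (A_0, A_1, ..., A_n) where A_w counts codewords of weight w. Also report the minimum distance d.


Weight distribution: A_0 = 1, A_2 = 1, A_3 = 1, A_5 = 1. Minimum distance d = 2.

Enumerate all 2^2 = 4 messages m ∈ F_2^2.
For each, compute codeword c = mG in F_2^6, then tally its weight.
  m = 00 → c = 000000, weight = 0.
  m = 10 → c = 000110, weight = 2.
  m = 01 → c = 111110, weight = 5.
  m = 11 → c = 111000, weight = 3.
Tally weights:
  weight 0: 1 codewords.
  weight 2: 1 codewords.
  weight 3: 1 codewords.
  weight 5: 1 codewords.
Minimum distance d = smallest w > 0 with A_w > 0 = 2.
Sanity: Σ A_w = 4 = 2^2 = 4 ✓.


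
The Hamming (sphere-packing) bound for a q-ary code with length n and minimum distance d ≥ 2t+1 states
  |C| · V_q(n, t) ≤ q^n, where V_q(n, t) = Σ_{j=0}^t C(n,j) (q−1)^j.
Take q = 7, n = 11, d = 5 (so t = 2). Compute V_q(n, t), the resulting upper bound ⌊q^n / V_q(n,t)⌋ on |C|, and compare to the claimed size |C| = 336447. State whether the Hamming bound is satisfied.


V_q(n, t) = 2047, q^n = 1977326743, Hamming bound = 965963, |C| = 336447 ≤ bound (satisfied).

Step 1: Compute V_q(n, t) = Σ_{j=0}^2 C(n, j) (q−1)^j.
  j = 0: C(11,0)·(6)^0 = 1·1 = 1.
  j = 1: C(11,1)·(6)^1 = 11·6 = 66.
  j = 2: C(11,2)·(6)^2 = 55·36 = 1980.
  V_q(n, t) = 1 + 66 + 1980 = 2047.
Step 2: q^n = 7^11 = 1977326743.
Step 3: Hamming bound ⌊q^n / V_q(n,t)⌋ = ⌊1977326743/2047⌋ = 965963.
Step 4: Compare |C| = 336447 to 965963: satisfied.
The claimed |C| lies below the Hamming bound.


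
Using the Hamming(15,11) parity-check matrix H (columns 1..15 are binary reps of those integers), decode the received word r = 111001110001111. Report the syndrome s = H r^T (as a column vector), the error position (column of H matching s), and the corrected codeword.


s = (1, 0, 0, 1)^T, error position = 9, corrected codeword c = 111001111001111

Compute s = H r^T mod 2 one row at a time:
  s_1 = 1 + 0 + 0 + 0 + 1 + 1 + 1 + 1 = 5 ≡ 1 (mod 2).
  s_2 = 0 + 0 + 1 + 1 + 1 + 1 + 1 + 1 = 6 ≡ 0 (mod 2).
  s_3 = 1 + 1 + 1 + 1 + 0 + 0 + 1 + 1 = 6 ≡ 0 (mod 2).
  s_4 = 1 + 1 + 0 + 1 + 0 + 0 + 1 + 1 = 5 ≡ 1 (mod 2).
s = (1, 0, 0, 1)^T — this equals column 9 of H (binary 1001), so error is at position 9.
Correct: flip bit 9 of r = 111001110001111 to get c = 111001111001111.


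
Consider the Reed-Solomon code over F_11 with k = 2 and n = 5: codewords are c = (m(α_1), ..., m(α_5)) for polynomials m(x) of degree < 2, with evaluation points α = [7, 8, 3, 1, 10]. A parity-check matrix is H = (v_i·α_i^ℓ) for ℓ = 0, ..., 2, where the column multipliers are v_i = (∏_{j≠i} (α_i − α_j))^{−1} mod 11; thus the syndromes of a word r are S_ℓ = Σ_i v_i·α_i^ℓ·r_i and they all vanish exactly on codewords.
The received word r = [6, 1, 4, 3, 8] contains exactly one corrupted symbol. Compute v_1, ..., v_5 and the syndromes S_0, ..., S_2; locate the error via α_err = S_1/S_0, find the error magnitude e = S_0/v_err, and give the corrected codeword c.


S = (7, 4, 7), error at position 5, error magnitude e = 6, c = [6, 1, 4, 3, 2].

Step 1: column multipliers v_i = (∏_{j≠i}(α_i − α_j))^{−1} mod 11.
  i = 1 (α = 7): (7−8)(7−3)(7−1)(7−10) = (−1)·4·6·(−3) = 72 ≡ 6, so v_1 = 6^{−1} = 2 (mod 11).
  i = 2 (α = 8): (8−7)(8−3)(8−1)(8−10) = 1·5·7·(−2) = −70 ≡ 7, so v_2 = 7^{−1} = 8 (mod 11).
  i = 3 (α = 3): (3−7)(3−8)(3−1)(3−10) = (−4)·(−5)·2·(−7) = −280 ≡ 6, so v_3 = 6^{−1} = 2 (mod 11).
  i = 4 (α = 1): (1−7)(1−8)(1−3)(1−10) = (−6)·(−7)·(−2)·(−9) = 756 ≡ 8, so v_4 = 8^{−1} = 7 (mod 11).
  i = 5 (α = 10): (10−7)(10−8)(10−3)(10−1) = 3·2·7·9 = 378 ≡ 4, so v_5 = 4^{−1} = 3 (mod 11).
  v = [2, 8, 2, 7, 3].
Step 2: syndromes of r = [6, 1, 4, 3, 8] (all sums mod 11).
  S_0 = Σ v_i r_i = 2·6 + 8·1 + 2·4 + 7·3 + 3·8 = 73 ≡ 7.
  S_1 = Σ v_i α_i r_i = 2·7·6 + 8·8·1 + 2·3·4 + 7·1·3 + 3·10·8 = 433 ≡ 4.
  α_i^2 mod 11 = [5, 9, 9, 1, 1].
  S_2 = Σ v_i α_i^2 r_i = 2·5·6 + 8·9·1 + 2·9·4 + 7·1·3 + 3·1·8 = 249 ≡ 7.
  S = (7, 4, 7) ≠ 0, so r is not a codeword (an error is present).
Step 3: locate the error. For a single error e at position i, S_ℓ = v_i·e·α_i^ℓ, so α_err = S_1/S_0.
  S_0^{−1} = 7^{−1} = 8 (mod 11), so α_err = 4·8 = 32 ≡ 10 = α_5. Error position i = 5.
  Consistency check: S_2/S_1 = 7·3 = 21 ≡ 10 = α_err ✓ (single-error assumption holds).
Step 4: error magnitude e = S_0/v_5 = S_0·∏_{j≠5}(α_5 − α_j) = 7·4 = 28 ≡ 6 (mod 11).
Step 5: correct position 5: c_5 = r_5 − e = 8 − 6 ≡ 2 (mod 11). Hence c = [6, 1, 4, 3, 2].
  Check: interpolating c through the α_i gives m(x) = 8 + 6·x (degree < 2) with m(α_i) = c_i for every i, so c is indeed a codeword.


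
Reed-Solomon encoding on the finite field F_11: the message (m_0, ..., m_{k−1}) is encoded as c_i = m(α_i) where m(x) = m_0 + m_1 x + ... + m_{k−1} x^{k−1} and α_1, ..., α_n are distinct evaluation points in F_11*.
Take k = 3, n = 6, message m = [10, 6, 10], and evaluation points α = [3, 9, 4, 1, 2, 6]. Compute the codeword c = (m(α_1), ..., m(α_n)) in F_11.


c = [8, 5, 7, 4, 7, 10]

Message polynomial: m(x) = 10 + 6·x + 10·x^2 (mod 11).
For each evaluation point α_i, compute m(α_i) mod 11:
  α_1 = 3: Horner steps 10 → 3 → 8, so m(3) = 8.
  α_2 = 9: Horner steps 10 → 8 → 5, so m(9) = 5.
  α_3 = 4: Horner steps 10 → 2 → 7, so m(4) = 7.
  α_4 = 1: Horner steps 10 → 5 → 4, so m(1) = 4.
  α_5 = 2: Horner steps 10 → 4 → 7, so m(2) = 7.
  α_6 = 6: Horner steps 10 → 0 → 10, so m(6) = 10.
Codeword c = [8, 5, 7, 4, 7, 10] ∈ F_11^6.


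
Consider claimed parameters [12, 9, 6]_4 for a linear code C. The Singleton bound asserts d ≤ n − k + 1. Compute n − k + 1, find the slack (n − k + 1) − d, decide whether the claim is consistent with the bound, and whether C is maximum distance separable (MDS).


Singleton RHS = n − k + 1 = 4, slack = -2, bound violated (no such code; not MDS).

Singleton bound: d ≤ n − k + 1.
Here n = 12, k = 9, so n − k + 1 = 4.
Given d = 6, check d ≤ 4: NO.
Slack = (n − k + 1) − d = -2.
The slack is negative: d = 6 exceeds n − k + 1 = 4 by 2, so the Singleton bound is violated and no linear [12, 9, 6]_4 code can exist. In particular it is not MDS (MDS requires d = n − k + 1 exactly).
Description: the claimed parameters are [12, 9, 6]_4; such a code would be impossible (violates the Singleton bound).


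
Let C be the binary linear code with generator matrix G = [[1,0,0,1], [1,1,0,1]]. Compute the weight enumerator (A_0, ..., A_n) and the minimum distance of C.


Weight distribution: A_0 = 1, A_1 = 1, A_2 = 1, A_3 = 1. Minimum distance d = 1.

Enumerate all 2^2 = 4 messages m ∈ F_2^2.
For each, compute codeword c = mG in F_2^4, then tally its weight.
  m = 00 → c = 0000, weight = 0.
  m = 10 → c = 1001, weight = 2.
  m = 01 → c = 1101, weight = 3.
  m = 11 → c = 0100, weight = 1.
Tally weights:
  weight 0: 1 codewords.
  weight 1: 1 codewords.
  weight 2: 1 codewords.
  weight 3: 1 codewords.
Minimum distance d = smallest w > 0 with A_w > 0 = 1.
Sanity: Σ A_w = 4 = 2^2 = 4 ✓.


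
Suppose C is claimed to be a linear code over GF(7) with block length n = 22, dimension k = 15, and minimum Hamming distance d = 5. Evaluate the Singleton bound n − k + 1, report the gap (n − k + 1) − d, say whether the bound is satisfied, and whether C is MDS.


Singleton RHS = n − k + 1 = 8, slack = 3, bound satisfied, not MDS.

Singleton bound: d ≤ n − k + 1.
Here n = 22, k = 15, so n − k + 1 = 8.
Given d = 5, check d ≤ 8: YES.
Slack = (n − k + 1) − d = 3.
The code is NOT MDS (slack = 3 > 0).
Description: the claimed parameters are [22, 15, 5]_7; such a code would be non-MDS.


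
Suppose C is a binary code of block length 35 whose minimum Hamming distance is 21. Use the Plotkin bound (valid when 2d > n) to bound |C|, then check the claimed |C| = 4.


Plotkin bound M ≤ 6; given |C| = 4 ≤ bound (satisfied).

Check applicability: 2d = 42, n = 35.
2d − n = 7 > 0, so Plotkin applies.
Compute d/(2d−n) = 21/7 ≈ 3.0000.
⌊d/(2d−n)⌋ = 3.
Plotkin bound: M ≤ 2·3 = 6.
Given |C| = 4, check: satisfied.
This |C| is below the Plotkin bound.


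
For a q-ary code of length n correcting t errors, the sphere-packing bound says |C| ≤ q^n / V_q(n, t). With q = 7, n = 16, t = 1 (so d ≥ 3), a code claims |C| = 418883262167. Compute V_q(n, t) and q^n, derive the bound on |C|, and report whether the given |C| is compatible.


V_q(n, t) = 97, q^n = 33232930569601, Hamming bound = 342607531645, |C| = 418883262167 > bound (violated).

Step 1: Compute V_q(n, t) = Σ_{j=0}^1 C(n, j) (q−1)^j.
  j = 0: C(16,0)·(6)^0 = 1·1 = 1.
  j = 1: C(16,1)·(6)^1 = 16·6 = 96.
  V_q(n, t) = 1 + 96 = 97.
Step 2: q^n = 7^16 = 33232930569601.
Step 3: Hamming bound ⌊q^n / V_q(n,t)⌋ = ⌊33232930569601/97⌋ = 342607531645.
Step 4: Compare |C| = 418883262167 to 342607531645: violated.
The claimed |C| lies above the Hamming bound, so no 7-ary code of length 16 with d ≥ 3 can have 418883262167 codewords.


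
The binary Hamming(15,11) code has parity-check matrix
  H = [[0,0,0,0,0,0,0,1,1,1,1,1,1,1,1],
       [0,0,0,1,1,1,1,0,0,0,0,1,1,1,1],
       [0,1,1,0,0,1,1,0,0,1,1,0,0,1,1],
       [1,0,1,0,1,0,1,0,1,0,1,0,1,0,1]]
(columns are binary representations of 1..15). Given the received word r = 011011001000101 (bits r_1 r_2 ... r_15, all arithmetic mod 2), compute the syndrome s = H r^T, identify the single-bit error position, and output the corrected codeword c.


s = (1, 0, 0, 1)^T, error position = 9, corrected codeword c = 011011000000101

Compute s = H r^T mod 2 one row at a time:
  s_1 = 0 + 1 + 0 + 0 + 0 + 1 + 0 + 1 = 3 ≡ 1 (mod 2).
  s_2 = 0 + 1 + 1 + 0 + 0 + 1 + 0 + 1 = 4 ≡ 0 (mod 2).
  s_3 = 1 + 1 + 1 + 0 + 0 + 0 + 0 + 1 = 4 ≡ 0 (mod 2).
  s_4 = 0 + 1 + 1 + 0 + 1 + 0 + 1 + 1 = 5 ≡ 1 (mod 2).
s = (1, 0, 0, 1)^T — this equals column 9 of H (binary 1001), so error is at position 9.
Correct: flip bit 9 of r = 011011001000101 to get c = 011011000000101.


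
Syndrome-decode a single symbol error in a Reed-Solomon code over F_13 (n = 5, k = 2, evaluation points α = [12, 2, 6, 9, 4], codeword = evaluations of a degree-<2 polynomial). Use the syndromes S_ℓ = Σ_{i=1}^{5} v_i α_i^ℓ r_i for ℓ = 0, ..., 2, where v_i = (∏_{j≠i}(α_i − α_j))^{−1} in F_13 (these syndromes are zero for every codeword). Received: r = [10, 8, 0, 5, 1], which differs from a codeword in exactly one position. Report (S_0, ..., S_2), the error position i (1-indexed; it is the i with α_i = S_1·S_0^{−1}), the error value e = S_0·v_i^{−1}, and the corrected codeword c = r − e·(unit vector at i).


S = (6, 12, 11), error at position 2, error magnitude e = 6, c = [10, 2, 0, 5, 1].

Step 1: column multipliers v_i = (∏_{j≠i}(α_i − α_j))^{−1} mod 13.
  i = 1 (α = 12): (12−2)(12−6)(12−9)(12−4) = 10·6·3·8 = 1440 ≡ 10, so v_1 = 10^{−1} = 4 (mod 13).
  i = 2 (α = 2): (2−12)(2−6)(2−9)(2−4) = (−10)·(−4)·(−7)·(−2) = 560 ≡ 1, so v_2 = 1^{−1} = 1 (mod 13).
  i = 3 (α = 6): (6−12)(6−2)(6−9)(6−4) = (−6)·4·(−3)·2 = 144 ≡ 1, so v_3 = 1^{−1} = 1 (mod 13).
  i = 4 (α = 9): (9−12)(9−2)(9−6)(9−4) = (−3)·7·3·5 = −315 ≡ 10, so v_4 = 10^{−1} = 4 (mod 13).
  i = 5 (α = 4): (4−12)(4−2)(4−6)(4−9) = (−8)·2·(−2)·(−5) = −160 ≡ 9, so v_5 = 9^{−1} = 3 (mod 13).
  v = [4, 1, 1, 4, 3].
Step 2: syndromes of r = [10, 8, 0, 5, 1] (all sums mod 13).
  S_0 = Σ v_i r_i = 4·10 + 1·8 + 1·0 + 4·5 + 3·1 = 71 ≡ 6.
  S_1 = Σ v_i α_i r_i = 4·12·10 + 1·2·8 + 1·6·0 + 4·9·5 + 3·4·1 = 688 ≡ 12.
  α_i^2 mod 13 = [1, 4, 10, 3, 3].
  S_2 = Σ v_i α_i^2 r_i = 4·1·10 + 1·4·8 + 1·10·0 + 4·3·5 + 3·3·1 = 141 ≡ 11.
  S = (6, 12, 11) ≠ 0, so r is not a codeword (an error is present).
Step 3: locate the error. For a single error e at position i, S_ℓ = v_i·e·α_i^ℓ, so α_err = S_1/S_0.
  S_0^{−1} = 6^{−1} = 11 (mod 13), so α_err = 12·11 = 132 ≡ 2 = α_2. Error position i = 2.
  Consistency check: S_2/S_1 = 11·12 = 132 ≡ 2 = α_err ✓ (single-error assumption holds).
Step 4: error magnitude e = S_0/v_2 = S_0·∏_{j≠2}(α_2 − α_j) = 6·1 = 6 ≡ 6 (mod 13).
Step 5: correct position 2: c_2 = r_2 − e = 8 − 6 ≡ 2 (mod 13). Hence c = [10, 2, 0, 5, 1].
  Check: interpolating c through the α_i gives m(x) = 3 + 6·x (degree < 2) with m(α_i) = c_i for every i, so c is indeed a codeword.


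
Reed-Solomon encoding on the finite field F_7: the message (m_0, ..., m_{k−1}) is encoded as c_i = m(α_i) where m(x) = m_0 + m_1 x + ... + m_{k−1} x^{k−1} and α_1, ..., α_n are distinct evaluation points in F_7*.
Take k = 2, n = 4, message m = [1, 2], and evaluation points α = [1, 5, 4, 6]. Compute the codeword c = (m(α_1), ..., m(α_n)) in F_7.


c = [3, 4, 2, 6]

Message polynomial: m(x) = 1 + 2·x (mod 7).
For each evaluation point α_i, compute m(α_i) mod 7:
  α_1 = 1: Horner steps 2 → 3, so m(1) = 3.
  α_2 = 5: Horner steps 2 → 4, so m(5) = 4.
  α_3 = 4: Horner steps 2 → 2, so m(4) = 2.
  α_4 = 6: Horner steps 2 → 6, so m(6) = 6.
Codeword c = [3, 4, 2, 6] ∈ F_7^4.


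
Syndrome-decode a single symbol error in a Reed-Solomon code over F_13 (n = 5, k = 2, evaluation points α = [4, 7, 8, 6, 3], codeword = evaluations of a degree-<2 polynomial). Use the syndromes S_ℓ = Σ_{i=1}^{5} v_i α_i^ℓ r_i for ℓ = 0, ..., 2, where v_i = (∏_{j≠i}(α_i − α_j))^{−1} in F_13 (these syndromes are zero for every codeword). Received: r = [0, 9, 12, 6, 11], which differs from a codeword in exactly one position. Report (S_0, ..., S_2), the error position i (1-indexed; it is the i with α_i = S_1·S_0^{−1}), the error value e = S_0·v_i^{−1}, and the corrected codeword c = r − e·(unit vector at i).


S = (5, 2, 6), error at position 5, error magnitude e = 1, c = [0, 9, 12, 6, 10].

Step 1: column multipliers v_i = (∏_{j≠i}(α_i − α_j))^{−1} mod 13.
  i = 1 (α = 4): (4−7)(4−8)(4−6)(4−3) = (−3)·(−4)·(−2)·1 = −24 ≡ 2, so v_1 = 2^{−1} = 7 (mod 13).
  i = 2 (α = 7): (7−4)(7−8)(7−6)(7−3) = 3·(−1)·1·4 = −12 ≡ 1, so v_2 = 1^{−1} = 1 (mod 13).
  i = 3 (α = 8): (8−4)(8−7)(8−6)(8−3) = 4·1·2·5 = 40 ≡ 1, so v_3 = 1^{−1} = 1 (mod 13).
  i = 4 (α = 6): (6−4)(6−7)(6−8)(6−3) = 2·(−1)·(−2)·3 = 12 ≡ 12, so v_4 = 12^{−1} = 12 (mod 13).
  i = 5 (α = 3): (3−4)(3−7)(3−8)(3−6) = (−1)·(−4)·(−5)·(−3) = 60 ≡ 8, so v_5 = 8^{−1} = 5 (mod 13).
  v = [7, 1, 1, 12, 5].
Step 2: syndromes of r = [0, 9, 12, 6, 11] (all sums mod 13).
  S_0 = Σ v_i r_i = 7·0 + 1·9 + 1·12 + 12·6 + 5·11 = 148 ≡ 5.
  S_1 = Σ v_i α_i r_i = 7·4·0 + 1·7·9 + 1·8·12 + 12·6·6 + 5·3·11 = 756 ≡ 2.
  α_i^2 mod 13 = [3, 10, 12, 10, 9].
  S_2 = Σ v_i α_i^2 r_i = 7·3·0 + 1·10·9 + 1·12·12 + 12·10·6 + 5·9·11 = 1449 ≡ 6.
  S = (5, 2, 6) ≠ 0, so r is not a codeword (an error is present).
Step 3: locate the error. For a single error e at position i, S_ℓ = v_i·e·α_i^ℓ, so α_err = S_1/S_0.
  S_0^{−1} = 5^{−1} = 8 (mod 13), so α_err = 2·8 = 16 ≡ 3 = α_5. Error position i = 5.
  Consistency check: S_2/S_1 = 6·7 = 42 ≡ 3 = α_err ✓ (single-error assumption holds).
Step 4: error magnitude e = S_0/v_5 = S_0·∏_{j≠5}(α_5 − α_j) = 5·8 = 40 ≡ 1 (mod 13).
Step 5: correct position 5: c_5 = r_5 − e = 11 − 1 ≡ 10 (mod 13). Hence c = [0, 9, 12, 6, 10].
  Check: interpolating c through the α_i gives m(x) = 1 + 3·x (degree < 2) with m(α_i) = c_i for every i, so c is indeed a codeword.


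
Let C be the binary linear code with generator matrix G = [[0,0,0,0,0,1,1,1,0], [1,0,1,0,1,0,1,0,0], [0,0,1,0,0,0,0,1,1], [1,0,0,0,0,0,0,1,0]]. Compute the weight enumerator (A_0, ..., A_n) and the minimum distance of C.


Weight distribution: A_0 = 1, A_2 = 1, A_3 = 6, A_4 = 5, A_5 = 2, A_6 = 1. Minimum distance d = 2.

Enumerate all 2^4 = 16 messages m ∈ F_2^4.
For each, compute codeword c = mG in F_2^9, then tally its weight.
  m = 0000 → c = 000000000, weight = 0.
  m = 1000 → c = 000001110, weight = 3.
  m = 0100 → c = 101010100, weight = 4.
  m = 1100 → c = 101011010, weight = 5.
  m = 0010 → c = 001000011, weight = 3.
  m = 1010 → c = 001001101, weight = 4.
  m = 0110 → c = 100010111, weight = 5.
  m = 1110 → c = 100011001, weight = 4.
  m = 0001 → c = 100000010, weight = 2.
  m = 1001 → c = 100001100, weight = 3.
  m = 0101 → c = 001010110, weight = 4.
  m = 1101 → c = 001011000, weight = 3.
  m = 0011 → c = 101000001, weight = 3.
  m = 1011 → c = 101001111, weight = 6.
  m = 0111 → c = 000010101, weight = 3.
  m = 1111 → c = 000011011, weight = 4.
Tally weights:
  weight 0: 1 codewords.
  weight 2: 1 codewords.
  weight 3: 6 codewords.
  weight 4: 5 codewords.
  weight 5: 2 codewords.
  weight 6: 1 codewords.
Minimum distance d = smallest w > 0 with A_w > 0 = 2.
Sanity: Σ A_w = 16 = 2^4 = 16 ✓.


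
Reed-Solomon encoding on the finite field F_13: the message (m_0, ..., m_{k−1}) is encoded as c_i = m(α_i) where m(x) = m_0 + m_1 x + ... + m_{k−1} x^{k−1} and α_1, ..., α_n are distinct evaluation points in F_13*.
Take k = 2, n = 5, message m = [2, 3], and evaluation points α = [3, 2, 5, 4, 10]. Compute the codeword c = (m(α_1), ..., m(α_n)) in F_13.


c = [11, 8, 4, 1, 6]

Message polynomial: m(x) = 2 + 3·x (mod 13).
For each evaluation point α_i, compute m(α_i) mod 13:
  α_1 = 3: Horner steps 3 → 11, so m(3) = 11.
  α_2 = 2: Horner steps 3 → 8, so m(2) = 8.
  α_3 = 5: Horner steps 3 → 4, so m(5) = 4.
  α_4 = 4: Horner steps 3 → 1, so m(4) = 1.
  α_5 = 10: Horner steps 3 → 6, so m(10) = 6.
Codeword c = [11, 8, 4, 1, 6] ∈ F_13^5.


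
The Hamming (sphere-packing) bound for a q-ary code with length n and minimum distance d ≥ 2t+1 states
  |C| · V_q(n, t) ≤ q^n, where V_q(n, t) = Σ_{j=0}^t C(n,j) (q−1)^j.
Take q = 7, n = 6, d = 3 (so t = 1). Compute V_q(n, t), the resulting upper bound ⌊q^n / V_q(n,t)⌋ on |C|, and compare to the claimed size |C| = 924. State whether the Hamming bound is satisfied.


V_q(n, t) = 37, q^n = 117649, Hamming bound = 3179, |C| = 924 ≤ bound (satisfied).

Step 1: Compute V_q(n, t) = Σ_{j=0}^1 C(n, j) (q−1)^j.
  j = 0: C(6,0)·(6)^0 = 1·1 = 1.
  j = 1: C(6,1)·(6)^1 = 6·6 = 36.
  V_q(n, t) = 1 + 36 = 37.
Step 2: q^n = 7^6 = 117649.
Step 3: Hamming bound ⌊q^n / V_q(n,t)⌋ = ⌊117649/37⌋ = 3179.
Step 4: Compare |C| = 924 to 3179: satisfied.
The claimed |C| lies below the Hamming bound.


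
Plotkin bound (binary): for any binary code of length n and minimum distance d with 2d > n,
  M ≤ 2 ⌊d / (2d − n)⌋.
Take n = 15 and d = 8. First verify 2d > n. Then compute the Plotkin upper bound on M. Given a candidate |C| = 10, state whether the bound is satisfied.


Plotkin bound M ≤ 16; given |C| = 10 ≤ bound (satisfied).

Check applicability: 2d = 16, n = 15.
2d − n = 1 > 0, so Plotkin applies.
Compute d/(2d−n) = 8/1 ≈ 8.0000.
⌊d/(2d−n)⌋ = 8.
Plotkin bound: M ≤ 2·8 = 16.
Given |C| = 10, check: satisfied.
This |C| is below the Plotkin bound.


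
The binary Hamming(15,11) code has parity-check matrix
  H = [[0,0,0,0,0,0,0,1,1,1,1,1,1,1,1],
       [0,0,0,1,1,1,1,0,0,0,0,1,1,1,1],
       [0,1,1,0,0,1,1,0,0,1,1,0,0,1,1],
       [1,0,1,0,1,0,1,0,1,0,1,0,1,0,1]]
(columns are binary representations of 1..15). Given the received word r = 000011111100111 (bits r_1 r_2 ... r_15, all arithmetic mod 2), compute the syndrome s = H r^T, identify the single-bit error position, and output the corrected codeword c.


s = (0, 0, 1, 1)^T, error position = 3, corrected codeword c = 001011111100111

Compute s = H r^T mod 2 one row at a time:
  s_1 = 1 + 1 + 1 + 0 + 0 + 1 + 1 + 1 = 6 ≡ 0 (mod 2).
  s_2 = 0 + 1 + 1 + 1 + 0 + 1 + 1 + 1 = 6 ≡ 0 (mod 2).
  s_3 = 0 + 0 + 1 + 1 + 1 + 0 + 1 + 1 = 5 ≡ 1 (mod 2).
  s_4 = 0 + 0 + 1 + 1 + 1 + 0 + 1 + 1 = 5 ≡ 1 (mod 2).
s = (0, 0, 1, 1)^T — this equals column 3 of H (binary 0011), so error is at position 3.
Correct: flip bit 3 of r = 000011111100111 to get c = 001011111100111.


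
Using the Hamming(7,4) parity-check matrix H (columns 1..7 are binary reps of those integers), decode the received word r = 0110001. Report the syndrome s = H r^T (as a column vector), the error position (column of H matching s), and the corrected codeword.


s = (1, 1, 0)^T, error position = 6, corrected codeword c = 0110011

Compute s = H r^T mod 2 one row at a time:
  s_1 = 0 + 0 + 0 + 1 = 1 ≡ 1 (mod 2).
  s_2 = 1 + 1 + 0 + 1 = 3 ≡ 1 (mod 2).
  s_3 = 0 + 1 + 0 + 1 = 2 ≡ 0 (mod 2).
s = (1, 1, 0)^T — this equals column 6 of H (binary 110), so error is at position 6.
Correct: flip bit 6 of r = 0110001 to get c = 0110011.


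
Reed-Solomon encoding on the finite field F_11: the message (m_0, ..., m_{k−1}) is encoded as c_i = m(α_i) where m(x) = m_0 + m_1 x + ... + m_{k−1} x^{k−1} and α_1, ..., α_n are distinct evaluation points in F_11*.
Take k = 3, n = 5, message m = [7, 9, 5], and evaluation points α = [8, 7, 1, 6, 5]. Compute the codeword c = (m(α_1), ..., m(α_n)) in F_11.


c = [3, 7, 10, 10, 1]

Message polynomial: m(x) = 7 + 9·x + 5·x^2 (mod 11).
For each evaluation point α_i, compute m(α_i) mod 11:
  α_1 = 8: Horner steps 5 → 5 → 3, so m(8) = 3.
  α_2 = 7: Horner steps 5 → 0 → 7, so m(7) = 7.
  α_3 = 1: Horner steps 5 → 3 → 10, so m(1) = 10.
  α_4 = 6: Horner steps 5 → 6 → 10, so m(6) = 10.
  α_5 = 5: Horner steps 5 → 1 → 1, so m(5) = 1.
Codeword c = [3, 7, 10, 10, 1] ∈ F_11^5.


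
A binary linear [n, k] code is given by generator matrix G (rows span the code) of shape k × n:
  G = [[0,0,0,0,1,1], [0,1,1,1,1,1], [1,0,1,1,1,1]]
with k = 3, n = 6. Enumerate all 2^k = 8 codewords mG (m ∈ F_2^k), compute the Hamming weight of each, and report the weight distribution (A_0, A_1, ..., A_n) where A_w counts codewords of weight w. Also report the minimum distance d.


Weight distribution: A_0 = 1, A_2 = 2, A_3 = 2, A_4 = 1, A_5 = 2. Minimum distance d = 2.

Enumerate all 2^3 = 8 messages m ∈ F_2^3.
For each, compute codeword c = mG in F_2^6, then tally its weight.
  m = 000 → c = 000000, weight = 0.
  m = 100 → c = 000011, weight = 2.
  m = 010 → c = 011111, weight = 5.
  m = 110 → c = 011100, weight = 3.
  m = 001 → c = 101111, weight = 5.
  m = 101 → c = 101100, weight = 3.
  m = 011 → c = 110000, weight = 2.
  m = 111 → c = 110011, weight = 4.
Tally weights:
  weight 0: 1 codewords.
  weight 2: 2 codewords.
  weight 3: 2 codewords.
  weight 4: 1 codewords.
  weight 5: 2 codewords.
Minimum distance d = smallest w > 0 with A_w > 0 = 2.
Sanity: Σ A_w = 8 = 2^3 = 8 ✓.


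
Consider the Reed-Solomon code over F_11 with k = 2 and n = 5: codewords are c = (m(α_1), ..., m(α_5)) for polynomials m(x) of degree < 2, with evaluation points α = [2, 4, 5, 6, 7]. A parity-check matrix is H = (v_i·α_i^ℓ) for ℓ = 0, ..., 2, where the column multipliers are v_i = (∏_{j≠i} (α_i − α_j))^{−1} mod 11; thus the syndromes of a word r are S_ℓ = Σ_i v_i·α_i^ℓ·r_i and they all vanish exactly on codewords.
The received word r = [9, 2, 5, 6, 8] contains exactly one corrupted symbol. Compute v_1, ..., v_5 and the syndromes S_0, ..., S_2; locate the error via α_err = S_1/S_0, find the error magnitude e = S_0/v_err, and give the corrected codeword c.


S = (2, 10, 6), error at position 3, error magnitude e = 1, c = [9, 2, 4, 6, 8].

Step 1: column multipliers v_i = (∏_{j≠i}(α_i − α_j))^{−1} mod 11.
  i = 1 (α = 2): (2−4)(2−5)(2−6)(2−7) = (−2)·(−3)·(−4)·(−5) = 120 ≡ 10, so v_1 = 10^{−1} = 10 (mod 11).
  i = 2 (α = 4): (4−2)(4−5)(4−6)(4−7) = 2·(−1)·(−2)·(−3) = −12 ≡ 10, so v_2 = 10^{−1} = 10 (mod 11).
  i = 3 (α = 5): (5−2)(5−4)(5−6)(5−7) = 3·1·(−1)·(−2) = 6 ≡ 6, so v_3 = 6^{−1} = 2 (mod 11).
  i = 4 (α = 6): (6−2)(6−4)(6−5)(6−7) = 4·2·1·(−1) = −8 ≡ 3, so v_4 = 3^{−1} = 4 (mod 11).
  i = 5 (α = 7): (7−2)(7−4)(7−5)(7−6) = 5·3·2·1 = 30 ≡ 8, so v_5 = 8^{−1} = 7 (mod 11).
  v = [10, 10, 2, 4, 7].
Step 2: syndromes of r = [9, 2, 5, 6, 8] (all sums mod 11).
  S_0 = Σ v_i r_i = 10·9 + 10·2 + 2·5 + 4·6 + 7·8 = 200 ≡ 2.
  S_1 = Σ v_i α_i r_i = 10·2·9 + 10·4·2 + 2·5·5 + 4·6·6 + 7·7·8 = 846 ≡ 10.
  α_i^2 mod 11 = [4, 5, 3, 3, 5].
  S_2 = Σ v_i α_i^2 r_i = 10·4·9 + 10·5·2 + 2·3·5 + 4·3·6 + 7·5·8 = 842 ≡ 6.
  S = (2, 10, 6) ≠ 0, so r is not a codeword (an error is present).
Step 3: locate the error. For a single error e at position i, S_ℓ = v_i·e·α_i^ℓ, so α_err = S_1/S_0.
  S_0^{−1} = 2^{−1} = 6 (mod 11), so α_err = 10·6 = 60 ≡ 5 = α_3. Error position i = 3.
  Consistency check: S_2/S_1 = 6·10 = 60 ≡ 5 = α_err ✓ (single-error assumption holds).
Step 4: error magnitude e = S_0/v_3 = S_0·∏_{j≠3}(α_3 − α_j) = 2·6 = 12 ≡ 1 (mod 11).
Step 5: correct position 3: c_3 = r_3 − e = 5 − 1 ≡ 4 (mod 11). Hence c = [9, 2, 4, 6, 8].
  Check: interpolating c through the α_i gives m(x) = 5 + 2·x (degree < 2) with m(α_i) = c_i for every i, so c is indeed a codeword.


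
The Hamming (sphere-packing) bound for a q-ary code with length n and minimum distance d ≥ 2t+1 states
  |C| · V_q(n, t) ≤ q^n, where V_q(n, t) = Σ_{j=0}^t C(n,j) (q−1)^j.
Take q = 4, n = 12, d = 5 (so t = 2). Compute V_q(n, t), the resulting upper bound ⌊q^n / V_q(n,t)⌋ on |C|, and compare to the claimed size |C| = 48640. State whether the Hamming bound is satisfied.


V_q(n, t) = 631, q^n = 16777216, Hamming bound = 26588, |C| = 48640 > bound (violated).

Step 1: Compute V_q(n, t) = Σ_{j=0}^2 C(n, j) (q−1)^j.
  j = 0: C(12,0)·(3)^0 = 1·1 = 1.
  j = 1: C(12,1)·(3)^1 = 12·3 = 36.
  j = 2: C(12,2)·(3)^2 = 66·9 = 594.
  V_q(n, t) = 1 + 36 + 594 = 631.
Step 2: q^n = 4^12 = 16777216.
Step 3: Hamming bound ⌊q^n / V_q(n,t)⌋ = ⌊16777216/631⌋ = 26588.
Step 4: Compare |C| = 48640 to 26588: violated.
The claimed |C| lies above the Hamming bound, so no 4-ary code of length 12 with d ≥ 5 can have 48640 codewords.


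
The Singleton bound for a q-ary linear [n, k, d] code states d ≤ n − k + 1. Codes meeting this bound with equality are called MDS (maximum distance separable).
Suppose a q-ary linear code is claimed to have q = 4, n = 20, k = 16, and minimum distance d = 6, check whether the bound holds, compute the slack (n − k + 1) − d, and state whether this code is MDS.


Singleton RHS = n − k + 1 = 5, slack = -1, bound violated (no such code; not MDS).

Singleton bound: d ≤ n − k + 1.
Here n = 20, k = 16, so n − k + 1 = 5.
Given d = 6, check d ≤ 5: NO.
Slack = (n − k + 1) − d = -1.
The slack is negative: d = 6 exceeds n − k + 1 = 5 by 1, so the Singleton bound is violated and no linear [20, 16, 6]_4 code can exist. In particular it is not MDS (MDS requires d = n − k + 1 exactly).
Description: the claimed parameters are [20, 16, 6]_4; such a code would be impossible (violates the Singleton bound).
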